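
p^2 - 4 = (p - 2)*(p + 2)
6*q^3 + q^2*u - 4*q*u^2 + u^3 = (-3*q + u)*(-2*q + u)*(q + u)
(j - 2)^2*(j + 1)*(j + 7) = j^4 + 4*j^3 - 21*j^2 + 4*j + 28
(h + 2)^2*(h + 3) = h^3 + 7*h^2 + 16*h + 12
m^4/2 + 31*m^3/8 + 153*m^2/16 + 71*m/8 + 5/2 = (m/2 + 1/4)*(m + 5/4)*(m + 2)*(m + 4)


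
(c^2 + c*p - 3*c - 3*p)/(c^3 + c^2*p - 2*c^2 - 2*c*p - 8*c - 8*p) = (c - 3)/(c^2 - 2*c - 8)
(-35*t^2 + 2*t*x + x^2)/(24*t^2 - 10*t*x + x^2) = (-35*t^2 + 2*t*x + x^2)/(24*t^2 - 10*t*x + x^2)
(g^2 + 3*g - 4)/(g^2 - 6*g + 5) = (g + 4)/(g - 5)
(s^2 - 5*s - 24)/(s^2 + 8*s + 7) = (s^2 - 5*s - 24)/(s^2 + 8*s + 7)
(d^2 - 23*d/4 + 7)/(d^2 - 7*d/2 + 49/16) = 4*(d - 4)/(4*d - 7)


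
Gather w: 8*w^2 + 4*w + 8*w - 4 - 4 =8*w^2 + 12*w - 8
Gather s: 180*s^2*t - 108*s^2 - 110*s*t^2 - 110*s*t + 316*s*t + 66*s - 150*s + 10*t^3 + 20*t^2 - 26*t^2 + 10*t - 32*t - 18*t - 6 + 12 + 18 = s^2*(180*t - 108) + s*(-110*t^2 + 206*t - 84) + 10*t^3 - 6*t^2 - 40*t + 24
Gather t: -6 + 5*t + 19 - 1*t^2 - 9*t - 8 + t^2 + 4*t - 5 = 0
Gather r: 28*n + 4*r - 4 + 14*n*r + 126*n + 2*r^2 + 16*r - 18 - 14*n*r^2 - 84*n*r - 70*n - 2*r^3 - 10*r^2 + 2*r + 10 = 84*n - 2*r^3 + r^2*(-14*n - 8) + r*(22 - 70*n) - 12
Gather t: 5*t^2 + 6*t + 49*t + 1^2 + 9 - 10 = 5*t^2 + 55*t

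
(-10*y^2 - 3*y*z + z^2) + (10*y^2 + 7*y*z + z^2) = 4*y*z + 2*z^2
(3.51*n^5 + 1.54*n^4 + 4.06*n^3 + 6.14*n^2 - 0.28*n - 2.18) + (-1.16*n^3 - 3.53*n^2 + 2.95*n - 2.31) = 3.51*n^5 + 1.54*n^4 + 2.9*n^3 + 2.61*n^2 + 2.67*n - 4.49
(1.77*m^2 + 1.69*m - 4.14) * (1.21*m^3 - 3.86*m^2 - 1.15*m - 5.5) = 2.1417*m^5 - 4.7873*m^4 - 13.5683*m^3 + 4.3019*m^2 - 4.534*m + 22.77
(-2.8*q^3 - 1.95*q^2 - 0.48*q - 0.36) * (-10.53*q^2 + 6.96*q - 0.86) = 29.484*q^5 + 1.0455*q^4 - 6.1096*q^3 + 2.127*q^2 - 2.0928*q + 0.3096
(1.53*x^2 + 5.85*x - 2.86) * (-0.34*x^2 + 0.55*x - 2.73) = -0.5202*x^4 - 1.1475*x^3 + 0.0130000000000005*x^2 - 17.5435*x + 7.8078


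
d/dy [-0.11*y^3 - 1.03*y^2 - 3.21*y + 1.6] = -0.33*y^2 - 2.06*y - 3.21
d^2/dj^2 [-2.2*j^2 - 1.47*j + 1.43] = -4.40000000000000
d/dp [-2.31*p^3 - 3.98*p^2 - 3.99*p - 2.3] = -6.93*p^2 - 7.96*p - 3.99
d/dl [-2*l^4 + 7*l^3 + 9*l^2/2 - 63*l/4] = -8*l^3 + 21*l^2 + 9*l - 63/4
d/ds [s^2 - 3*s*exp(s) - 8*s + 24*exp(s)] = -3*s*exp(s) + 2*s + 21*exp(s) - 8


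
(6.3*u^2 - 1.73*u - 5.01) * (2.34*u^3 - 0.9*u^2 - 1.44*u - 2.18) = 14.742*u^5 - 9.7182*u^4 - 19.2384*u^3 - 6.7338*u^2 + 10.9858*u + 10.9218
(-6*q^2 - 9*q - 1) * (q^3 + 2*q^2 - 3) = -6*q^5 - 21*q^4 - 19*q^3 + 16*q^2 + 27*q + 3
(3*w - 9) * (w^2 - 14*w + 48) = 3*w^3 - 51*w^2 + 270*w - 432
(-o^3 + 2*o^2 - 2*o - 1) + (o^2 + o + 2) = -o^3 + 3*o^2 - o + 1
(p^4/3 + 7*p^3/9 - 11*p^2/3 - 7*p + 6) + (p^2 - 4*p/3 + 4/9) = p^4/3 + 7*p^3/9 - 8*p^2/3 - 25*p/3 + 58/9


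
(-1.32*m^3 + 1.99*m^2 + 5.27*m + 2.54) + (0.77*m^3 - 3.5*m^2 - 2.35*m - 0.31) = -0.55*m^3 - 1.51*m^2 + 2.92*m + 2.23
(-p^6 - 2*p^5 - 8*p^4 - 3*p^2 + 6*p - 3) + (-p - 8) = -p^6 - 2*p^5 - 8*p^4 - 3*p^2 + 5*p - 11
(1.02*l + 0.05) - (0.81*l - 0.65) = 0.21*l + 0.7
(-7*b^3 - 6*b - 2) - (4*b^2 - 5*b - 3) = -7*b^3 - 4*b^2 - b + 1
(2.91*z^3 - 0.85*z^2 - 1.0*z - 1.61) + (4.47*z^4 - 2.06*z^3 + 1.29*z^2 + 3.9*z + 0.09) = 4.47*z^4 + 0.85*z^3 + 0.44*z^2 + 2.9*z - 1.52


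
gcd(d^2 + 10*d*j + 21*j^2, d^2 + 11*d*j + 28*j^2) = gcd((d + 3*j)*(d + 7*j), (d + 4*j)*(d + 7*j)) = d + 7*j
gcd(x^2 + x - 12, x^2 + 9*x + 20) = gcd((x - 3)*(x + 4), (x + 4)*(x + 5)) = x + 4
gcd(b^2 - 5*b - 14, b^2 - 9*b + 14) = b - 7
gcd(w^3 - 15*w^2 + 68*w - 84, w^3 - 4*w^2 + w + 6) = w - 2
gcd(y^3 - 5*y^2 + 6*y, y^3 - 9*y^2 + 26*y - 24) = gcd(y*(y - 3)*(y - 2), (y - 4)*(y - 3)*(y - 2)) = y^2 - 5*y + 6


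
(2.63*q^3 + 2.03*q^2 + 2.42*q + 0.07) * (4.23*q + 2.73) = 11.1249*q^4 + 15.7668*q^3 + 15.7785*q^2 + 6.9027*q + 0.1911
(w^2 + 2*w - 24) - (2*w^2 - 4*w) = -w^2 + 6*w - 24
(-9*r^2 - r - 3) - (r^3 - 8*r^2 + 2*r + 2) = -r^3 - r^2 - 3*r - 5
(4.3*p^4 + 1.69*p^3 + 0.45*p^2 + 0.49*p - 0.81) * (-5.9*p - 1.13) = -25.37*p^5 - 14.83*p^4 - 4.5647*p^3 - 3.3995*p^2 + 4.2253*p + 0.9153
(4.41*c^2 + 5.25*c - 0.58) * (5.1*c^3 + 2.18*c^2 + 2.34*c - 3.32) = 22.491*c^5 + 36.3888*c^4 + 18.8064*c^3 - 3.6206*c^2 - 18.7872*c + 1.9256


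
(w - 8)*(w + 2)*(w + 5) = w^3 - w^2 - 46*w - 80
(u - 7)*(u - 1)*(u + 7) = u^3 - u^2 - 49*u + 49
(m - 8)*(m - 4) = m^2 - 12*m + 32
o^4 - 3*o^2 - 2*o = o*(o - 2)*(o + 1)^2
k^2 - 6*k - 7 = (k - 7)*(k + 1)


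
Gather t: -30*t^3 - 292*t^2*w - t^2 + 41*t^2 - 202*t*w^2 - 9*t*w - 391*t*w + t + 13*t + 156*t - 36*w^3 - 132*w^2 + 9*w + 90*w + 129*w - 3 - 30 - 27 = -30*t^3 + t^2*(40 - 292*w) + t*(-202*w^2 - 400*w + 170) - 36*w^3 - 132*w^2 + 228*w - 60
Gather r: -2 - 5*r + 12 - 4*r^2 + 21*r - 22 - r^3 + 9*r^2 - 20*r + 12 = -r^3 + 5*r^2 - 4*r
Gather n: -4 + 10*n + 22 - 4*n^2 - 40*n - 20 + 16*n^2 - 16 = 12*n^2 - 30*n - 18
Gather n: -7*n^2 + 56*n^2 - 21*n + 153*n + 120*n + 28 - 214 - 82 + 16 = 49*n^2 + 252*n - 252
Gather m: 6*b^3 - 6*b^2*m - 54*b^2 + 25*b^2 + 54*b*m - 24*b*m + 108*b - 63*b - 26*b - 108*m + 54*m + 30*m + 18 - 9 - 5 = 6*b^3 - 29*b^2 + 19*b + m*(-6*b^2 + 30*b - 24) + 4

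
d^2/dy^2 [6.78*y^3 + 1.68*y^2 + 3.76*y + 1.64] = 40.68*y + 3.36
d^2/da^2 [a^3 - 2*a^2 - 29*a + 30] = 6*a - 4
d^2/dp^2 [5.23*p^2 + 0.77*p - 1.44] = 10.4600000000000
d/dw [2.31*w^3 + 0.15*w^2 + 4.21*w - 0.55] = 6.93*w^2 + 0.3*w + 4.21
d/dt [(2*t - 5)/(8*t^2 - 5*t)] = (-16*t^2 + 80*t - 25)/(t^2*(64*t^2 - 80*t + 25))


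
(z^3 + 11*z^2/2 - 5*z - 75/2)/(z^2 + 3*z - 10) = (2*z^2 + z - 15)/(2*(z - 2))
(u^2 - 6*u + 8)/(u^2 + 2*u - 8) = (u - 4)/(u + 4)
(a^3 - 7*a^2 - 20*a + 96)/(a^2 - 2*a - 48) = (a^2 + a - 12)/(a + 6)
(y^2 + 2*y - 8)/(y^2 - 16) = (y - 2)/(y - 4)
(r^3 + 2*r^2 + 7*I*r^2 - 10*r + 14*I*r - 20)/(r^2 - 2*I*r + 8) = (r^2 + r*(2 + 5*I) + 10*I)/(r - 4*I)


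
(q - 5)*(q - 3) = q^2 - 8*q + 15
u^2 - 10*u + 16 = (u - 8)*(u - 2)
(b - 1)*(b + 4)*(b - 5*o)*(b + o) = b^4 - 4*b^3*o + 3*b^3 - 5*b^2*o^2 - 12*b^2*o - 4*b^2 - 15*b*o^2 + 16*b*o + 20*o^2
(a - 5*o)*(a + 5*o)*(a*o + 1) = a^3*o + a^2 - 25*a*o^3 - 25*o^2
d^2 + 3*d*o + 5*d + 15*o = (d + 5)*(d + 3*o)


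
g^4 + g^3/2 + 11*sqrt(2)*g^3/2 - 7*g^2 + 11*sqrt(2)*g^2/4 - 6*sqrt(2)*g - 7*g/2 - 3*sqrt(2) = (g + 1/2)*(g - sqrt(2))*(g + sqrt(2)/2)*(g + 6*sqrt(2))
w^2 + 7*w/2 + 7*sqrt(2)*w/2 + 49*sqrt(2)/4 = (w + 7/2)*(w + 7*sqrt(2)/2)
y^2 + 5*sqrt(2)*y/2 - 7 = (y - sqrt(2))*(y + 7*sqrt(2)/2)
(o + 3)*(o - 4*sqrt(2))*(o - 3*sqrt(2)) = o^3 - 7*sqrt(2)*o^2 + 3*o^2 - 21*sqrt(2)*o + 24*o + 72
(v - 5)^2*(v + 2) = v^3 - 8*v^2 + 5*v + 50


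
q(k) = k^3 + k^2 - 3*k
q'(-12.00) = 405.00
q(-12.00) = -1548.00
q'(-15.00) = 642.00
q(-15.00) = -3105.00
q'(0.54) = -1.05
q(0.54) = -1.17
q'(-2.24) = 7.57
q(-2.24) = 0.50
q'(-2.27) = 7.92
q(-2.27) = 0.27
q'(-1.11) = -1.52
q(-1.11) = 3.19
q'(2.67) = 23.73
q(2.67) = 18.15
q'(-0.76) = -2.79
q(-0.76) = 2.42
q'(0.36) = -1.89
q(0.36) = -0.90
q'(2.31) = 17.63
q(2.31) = 10.73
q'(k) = 3*k^2 + 2*k - 3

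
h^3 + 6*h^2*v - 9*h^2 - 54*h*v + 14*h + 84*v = (h - 7)*(h - 2)*(h + 6*v)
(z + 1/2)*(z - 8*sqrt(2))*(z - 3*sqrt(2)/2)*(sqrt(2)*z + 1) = sqrt(2)*z^4 - 18*z^3 + sqrt(2)*z^3/2 - 9*z^2 + 29*sqrt(2)*z^2/2 + 29*sqrt(2)*z/4 + 24*z + 12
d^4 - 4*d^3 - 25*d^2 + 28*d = d*(d - 7)*(d - 1)*(d + 4)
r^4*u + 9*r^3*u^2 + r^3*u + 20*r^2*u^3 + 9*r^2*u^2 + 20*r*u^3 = r*(r + 4*u)*(r + 5*u)*(r*u + u)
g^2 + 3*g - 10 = (g - 2)*(g + 5)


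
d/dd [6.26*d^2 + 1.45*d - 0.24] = 12.52*d + 1.45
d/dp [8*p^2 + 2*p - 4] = 16*p + 2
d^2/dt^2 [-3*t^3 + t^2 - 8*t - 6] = 2 - 18*t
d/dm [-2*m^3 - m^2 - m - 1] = -6*m^2 - 2*m - 1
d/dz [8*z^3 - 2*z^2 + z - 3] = 24*z^2 - 4*z + 1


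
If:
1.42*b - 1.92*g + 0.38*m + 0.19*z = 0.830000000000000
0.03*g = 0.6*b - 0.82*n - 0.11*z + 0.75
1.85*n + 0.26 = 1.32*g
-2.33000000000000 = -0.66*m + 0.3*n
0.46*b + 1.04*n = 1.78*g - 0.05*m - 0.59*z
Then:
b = 49.36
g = 43.10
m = 17.45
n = 30.61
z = 36.11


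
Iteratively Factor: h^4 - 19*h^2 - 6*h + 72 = (h - 2)*(h^3 + 2*h^2 - 15*h - 36) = (h - 4)*(h - 2)*(h^2 + 6*h + 9) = (h - 4)*(h - 2)*(h + 3)*(h + 3)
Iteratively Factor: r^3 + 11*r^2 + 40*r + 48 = (r + 4)*(r^2 + 7*r + 12) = (r + 4)^2*(r + 3)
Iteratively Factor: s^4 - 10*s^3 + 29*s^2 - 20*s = (s - 5)*(s^3 - 5*s^2 + 4*s) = s*(s - 5)*(s^2 - 5*s + 4) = s*(s - 5)*(s - 1)*(s - 4)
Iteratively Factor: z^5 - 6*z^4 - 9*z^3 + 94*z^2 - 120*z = (z + 4)*(z^4 - 10*z^3 + 31*z^2 - 30*z) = (z - 3)*(z + 4)*(z^3 - 7*z^2 + 10*z) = z*(z - 3)*(z + 4)*(z^2 - 7*z + 10) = z*(z - 3)*(z - 2)*(z + 4)*(z - 5)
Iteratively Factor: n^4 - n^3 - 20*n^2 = (n - 5)*(n^3 + 4*n^2) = n*(n - 5)*(n^2 + 4*n) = n*(n - 5)*(n + 4)*(n)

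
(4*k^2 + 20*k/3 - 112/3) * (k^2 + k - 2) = 4*k^4 + 32*k^3/3 - 116*k^2/3 - 152*k/3 + 224/3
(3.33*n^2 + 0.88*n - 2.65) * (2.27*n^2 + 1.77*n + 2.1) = 7.5591*n^4 + 7.8917*n^3 + 2.5351*n^2 - 2.8425*n - 5.565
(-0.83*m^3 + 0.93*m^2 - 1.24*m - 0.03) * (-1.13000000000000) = 0.9379*m^3 - 1.0509*m^2 + 1.4012*m + 0.0339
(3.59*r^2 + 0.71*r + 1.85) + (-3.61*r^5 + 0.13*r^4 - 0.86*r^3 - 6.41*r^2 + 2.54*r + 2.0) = -3.61*r^5 + 0.13*r^4 - 0.86*r^3 - 2.82*r^2 + 3.25*r + 3.85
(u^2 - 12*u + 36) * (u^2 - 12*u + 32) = u^4 - 24*u^3 + 212*u^2 - 816*u + 1152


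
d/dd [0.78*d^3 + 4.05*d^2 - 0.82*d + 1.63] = 2.34*d^2 + 8.1*d - 0.82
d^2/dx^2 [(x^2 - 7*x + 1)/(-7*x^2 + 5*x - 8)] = 2*(308*x^3 + 21*x^2 - 1071*x + 247)/(343*x^6 - 735*x^5 + 1701*x^4 - 1805*x^3 + 1944*x^2 - 960*x + 512)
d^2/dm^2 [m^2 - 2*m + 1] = 2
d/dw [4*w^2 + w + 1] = 8*w + 1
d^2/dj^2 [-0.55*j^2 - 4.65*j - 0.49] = -1.10000000000000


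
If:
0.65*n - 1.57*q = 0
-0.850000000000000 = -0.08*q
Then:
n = 25.66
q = 10.62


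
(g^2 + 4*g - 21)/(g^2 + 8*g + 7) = (g - 3)/(g + 1)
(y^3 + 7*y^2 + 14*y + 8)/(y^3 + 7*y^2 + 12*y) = (y^2 + 3*y + 2)/(y*(y + 3))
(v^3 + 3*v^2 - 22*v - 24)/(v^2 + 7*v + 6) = v - 4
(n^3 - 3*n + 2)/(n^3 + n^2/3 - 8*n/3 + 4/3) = 3*(n - 1)/(3*n - 2)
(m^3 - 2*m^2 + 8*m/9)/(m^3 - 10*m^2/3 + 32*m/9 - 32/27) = 3*m/(3*m - 4)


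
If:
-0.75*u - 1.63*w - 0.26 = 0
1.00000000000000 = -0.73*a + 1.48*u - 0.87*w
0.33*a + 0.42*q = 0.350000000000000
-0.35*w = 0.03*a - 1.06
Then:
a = -36.58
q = 29.57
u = -13.74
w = 6.16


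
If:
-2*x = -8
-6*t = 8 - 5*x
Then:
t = 2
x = 4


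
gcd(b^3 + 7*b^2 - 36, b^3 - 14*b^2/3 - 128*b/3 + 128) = b + 6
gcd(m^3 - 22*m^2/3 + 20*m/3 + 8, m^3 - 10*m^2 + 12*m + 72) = m - 6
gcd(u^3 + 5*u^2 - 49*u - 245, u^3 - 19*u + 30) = u + 5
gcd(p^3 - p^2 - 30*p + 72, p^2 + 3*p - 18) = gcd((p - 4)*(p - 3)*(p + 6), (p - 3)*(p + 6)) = p^2 + 3*p - 18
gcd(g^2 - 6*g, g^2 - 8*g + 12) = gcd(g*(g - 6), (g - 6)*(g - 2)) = g - 6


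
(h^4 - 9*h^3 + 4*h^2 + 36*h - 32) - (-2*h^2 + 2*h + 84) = h^4 - 9*h^3 + 6*h^2 + 34*h - 116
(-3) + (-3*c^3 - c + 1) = -3*c^3 - c - 2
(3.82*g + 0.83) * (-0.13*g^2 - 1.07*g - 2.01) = -0.4966*g^3 - 4.1953*g^2 - 8.5663*g - 1.6683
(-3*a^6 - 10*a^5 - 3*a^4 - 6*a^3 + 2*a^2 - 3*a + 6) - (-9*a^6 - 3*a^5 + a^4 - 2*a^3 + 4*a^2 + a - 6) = 6*a^6 - 7*a^5 - 4*a^4 - 4*a^3 - 2*a^2 - 4*a + 12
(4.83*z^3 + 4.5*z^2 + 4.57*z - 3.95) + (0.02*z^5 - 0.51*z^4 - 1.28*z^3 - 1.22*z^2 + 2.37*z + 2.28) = 0.02*z^5 - 0.51*z^4 + 3.55*z^3 + 3.28*z^2 + 6.94*z - 1.67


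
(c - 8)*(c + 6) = c^2 - 2*c - 48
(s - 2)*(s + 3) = s^2 + s - 6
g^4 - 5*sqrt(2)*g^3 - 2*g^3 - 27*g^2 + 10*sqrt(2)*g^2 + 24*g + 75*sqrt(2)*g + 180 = (g - 5)*(g + 3)*(g - 6*sqrt(2))*(g + sqrt(2))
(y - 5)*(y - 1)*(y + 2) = y^3 - 4*y^2 - 7*y + 10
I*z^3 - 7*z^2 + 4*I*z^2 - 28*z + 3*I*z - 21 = (z + 3)*(z + 7*I)*(I*z + I)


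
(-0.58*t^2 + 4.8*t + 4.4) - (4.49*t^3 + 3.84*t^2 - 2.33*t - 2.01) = -4.49*t^3 - 4.42*t^2 + 7.13*t + 6.41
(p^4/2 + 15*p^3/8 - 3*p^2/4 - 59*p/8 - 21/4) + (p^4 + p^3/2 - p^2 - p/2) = 3*p^4/2 + 19*p^3/8 - 7*p^2/4 - 63*p/8 - 21/4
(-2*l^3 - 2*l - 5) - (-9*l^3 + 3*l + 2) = 7*l^3 - 5*l - 7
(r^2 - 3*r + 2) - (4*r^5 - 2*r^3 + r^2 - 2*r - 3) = -4*r^5 + 2*r^3 - r + 5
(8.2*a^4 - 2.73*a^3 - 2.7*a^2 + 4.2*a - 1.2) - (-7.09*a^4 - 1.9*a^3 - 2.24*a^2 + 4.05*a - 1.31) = 15.29*a^4 - 0.83*a^3 - 0.46*a^2 + 0.15*a + 0.11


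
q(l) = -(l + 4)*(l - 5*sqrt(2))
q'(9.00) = -14.93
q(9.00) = -25.08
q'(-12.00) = 27.07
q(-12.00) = -152.57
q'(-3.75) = 10.57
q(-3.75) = 2.71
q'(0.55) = 1.97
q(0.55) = 29.67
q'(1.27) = 0.53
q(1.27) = 30.57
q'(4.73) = -6.39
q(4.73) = 20.44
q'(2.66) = -2.25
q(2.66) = 29.38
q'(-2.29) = 7.65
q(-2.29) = 16.01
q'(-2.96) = 8.99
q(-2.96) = 10.43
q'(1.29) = 0.49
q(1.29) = 30.58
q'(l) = -2*l - 4 + 5*sqrt(2)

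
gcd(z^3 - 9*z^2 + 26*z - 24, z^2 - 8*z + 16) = z - 4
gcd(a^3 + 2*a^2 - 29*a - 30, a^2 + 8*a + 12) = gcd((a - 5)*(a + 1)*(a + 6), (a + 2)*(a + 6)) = a + 6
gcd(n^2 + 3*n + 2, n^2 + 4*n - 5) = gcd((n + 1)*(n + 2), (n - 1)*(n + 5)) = 1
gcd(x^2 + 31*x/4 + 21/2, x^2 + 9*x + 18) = x + 6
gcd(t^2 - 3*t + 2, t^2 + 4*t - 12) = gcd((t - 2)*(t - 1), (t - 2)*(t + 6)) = t - 2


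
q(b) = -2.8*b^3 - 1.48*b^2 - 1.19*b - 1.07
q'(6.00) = -321.35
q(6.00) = -666.29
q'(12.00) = -1246.31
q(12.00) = -5066.87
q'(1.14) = -15.48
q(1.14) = -8.50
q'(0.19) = -2.06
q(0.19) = -1.37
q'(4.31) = -169.99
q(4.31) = -257.87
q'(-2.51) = -46.68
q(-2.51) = 36.87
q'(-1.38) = -13.10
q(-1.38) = 5.11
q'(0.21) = -2.18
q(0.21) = -1.41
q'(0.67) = -6.94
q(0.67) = -3.37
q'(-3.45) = -90.96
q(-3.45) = 100.40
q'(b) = -8.4*b^2 - 2.96*b - 1.19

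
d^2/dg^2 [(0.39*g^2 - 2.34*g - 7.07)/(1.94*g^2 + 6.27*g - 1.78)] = (-27.101412*g^3 - 151.571424*g^2 - 564.471324*g - 654.47291)/(7.301384*g^6 + 70.793316*g^5 + 208.703454*g^4 + 116.582499*g^3 - 191.490798*g^2 + 59.597604*g - 5.639752)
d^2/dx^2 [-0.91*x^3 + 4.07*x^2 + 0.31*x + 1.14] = 8.14 - 5.46*x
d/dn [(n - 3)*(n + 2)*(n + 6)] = 3*n^2 + 10*n - 12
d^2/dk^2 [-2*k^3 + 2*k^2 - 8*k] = 4 - 12*k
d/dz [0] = 0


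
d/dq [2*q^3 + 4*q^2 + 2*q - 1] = 6*q^2 + 8*q + 2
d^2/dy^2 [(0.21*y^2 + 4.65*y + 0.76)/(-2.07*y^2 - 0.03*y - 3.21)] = (-39.823488*y^3 - 11.166822*y^2 + 185.103954*y + 6.666444)/(8.869743*y^6 + 0.385641*y^5 + 41.269176*y^4 + 1.196073*y^3 + 63.997128*y^2 + 0.927369*y + 33.076161)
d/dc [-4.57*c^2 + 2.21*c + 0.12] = 2.21 - 9.14*c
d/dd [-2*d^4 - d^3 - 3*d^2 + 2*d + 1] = -8*d^3 - 3*d^2 - 6*d + 2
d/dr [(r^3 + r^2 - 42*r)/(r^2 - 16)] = (r^4 - 6*r^2 - 32*r + 672)/(r^4 - 32*r^2 + 256)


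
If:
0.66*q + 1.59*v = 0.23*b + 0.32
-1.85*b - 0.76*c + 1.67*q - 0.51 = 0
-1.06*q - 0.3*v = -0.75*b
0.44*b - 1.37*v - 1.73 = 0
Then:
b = 3.04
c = -3.17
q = 2.23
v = -0.29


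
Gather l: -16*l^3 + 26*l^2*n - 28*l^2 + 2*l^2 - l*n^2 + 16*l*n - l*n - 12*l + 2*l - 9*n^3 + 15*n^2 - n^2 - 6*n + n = -16*l^3 + l^2*(26*n - 26) + l*(-n^2 + 15*n - 10) - 9*n^3 + 14*n^2 - 5*n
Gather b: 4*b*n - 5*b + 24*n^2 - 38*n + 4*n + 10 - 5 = b*(4*n - 5) + 24*n^2 - 34*n + 5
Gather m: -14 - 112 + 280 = 154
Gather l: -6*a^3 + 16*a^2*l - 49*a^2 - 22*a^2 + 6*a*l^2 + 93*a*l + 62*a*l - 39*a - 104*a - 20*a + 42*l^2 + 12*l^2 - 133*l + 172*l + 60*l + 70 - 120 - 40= -6*a^3 - 71*a^2 - 163*a + l^2*(6*a + 54) + l*(16*a^2 + 155*a + 99) - 90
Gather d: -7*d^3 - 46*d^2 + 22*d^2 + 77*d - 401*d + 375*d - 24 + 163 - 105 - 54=-7*d^3 - 24*d^2 + 51*d - 20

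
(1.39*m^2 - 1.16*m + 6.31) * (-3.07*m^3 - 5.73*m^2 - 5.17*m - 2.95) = -4.2673*m^5 - 4.4035*m^4 - 19.9112*m^3 - 34.2596*m^2 - 29.2007*m - 18.6145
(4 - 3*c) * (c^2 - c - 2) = -3*c^3 + 7*c^2 + 2*c - 8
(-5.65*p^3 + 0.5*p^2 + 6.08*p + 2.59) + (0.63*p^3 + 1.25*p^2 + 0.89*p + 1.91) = -5.02*p^3 + 1.75*p^2 + 6.97*p + 4.5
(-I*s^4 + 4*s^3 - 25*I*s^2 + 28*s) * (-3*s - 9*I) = 3*I*s^5 - 21*s^4 + 39*I*s^3 - 309*s^2 - 252*I*s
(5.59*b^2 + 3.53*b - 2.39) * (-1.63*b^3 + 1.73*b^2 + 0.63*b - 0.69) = -9.1117*b^5 + 3.9168*b^4 + 13.5243*b^3 - 5.7679*b^2 - 3.9414*b + 1.6491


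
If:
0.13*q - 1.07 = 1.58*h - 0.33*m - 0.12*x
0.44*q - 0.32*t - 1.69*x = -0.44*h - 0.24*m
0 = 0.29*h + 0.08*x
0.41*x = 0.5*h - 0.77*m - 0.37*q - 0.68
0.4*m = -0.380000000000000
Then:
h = -1.04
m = -0.95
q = -5.43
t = -29.44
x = 3.76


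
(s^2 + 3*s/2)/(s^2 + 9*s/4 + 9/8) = 4*s/(4*s + 3)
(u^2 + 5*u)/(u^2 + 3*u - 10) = u/(u - 2)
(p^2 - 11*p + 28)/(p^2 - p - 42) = (p - 4)/(p + 6)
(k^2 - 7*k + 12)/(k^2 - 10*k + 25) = (k^2 - 7*k + 12)/(k^2 - 10*k + 25)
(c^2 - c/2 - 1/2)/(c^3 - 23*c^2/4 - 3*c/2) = 2*(-2*c^2 + c + 1)/(c*(-4*c^2 + 23*c + 6))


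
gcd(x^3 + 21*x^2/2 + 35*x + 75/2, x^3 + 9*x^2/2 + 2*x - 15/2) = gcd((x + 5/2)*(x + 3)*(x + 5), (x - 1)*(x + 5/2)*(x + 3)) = x^2 + 11*x/2 + 15/2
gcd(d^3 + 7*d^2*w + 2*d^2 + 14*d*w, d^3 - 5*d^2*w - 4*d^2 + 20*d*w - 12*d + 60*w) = d + 2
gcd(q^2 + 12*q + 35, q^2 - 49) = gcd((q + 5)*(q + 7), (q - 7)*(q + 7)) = q + 7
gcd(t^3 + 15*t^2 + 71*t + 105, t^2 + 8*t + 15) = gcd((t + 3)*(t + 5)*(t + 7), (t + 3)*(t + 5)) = t^2 + 8*t + 15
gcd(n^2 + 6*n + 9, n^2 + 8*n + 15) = n + 3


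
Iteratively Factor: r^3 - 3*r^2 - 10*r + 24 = (r + 3)*(r^2 - 6*r + 8) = (r - 4)*(r + 3)*(r - 2)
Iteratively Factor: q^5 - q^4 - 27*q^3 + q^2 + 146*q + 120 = (q + 4)*(q^4 - 5*q^3 - 7*q^2 + 29*q + 30) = (q - 5)*(q + 4)*(q^3 - 7*q - 6) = (q - 5)*(q + 1)*(q + 4)*(q^2 - q - 6) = (q - 5)*(q + 1)*(q + 2)*(q + 4)*(q - 3)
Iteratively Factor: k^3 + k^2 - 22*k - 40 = (k + 2)*(k^2 - k - 20) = (k - 5)*(k + 2)*(k + 4)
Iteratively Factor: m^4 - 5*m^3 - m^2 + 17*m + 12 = (m - 4)*(m^3 - m^2 - 5*m - 3) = (m - 4)*(m + 1)*(m^2 - 2*m - 3) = (m - 4)*(m + 1)^2*(m - 3)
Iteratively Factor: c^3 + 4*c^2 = (c)*(c^2 + 4*c) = c*(c + 4)*(c)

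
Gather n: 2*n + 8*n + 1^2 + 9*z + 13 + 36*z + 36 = 10*n + 45*z + 50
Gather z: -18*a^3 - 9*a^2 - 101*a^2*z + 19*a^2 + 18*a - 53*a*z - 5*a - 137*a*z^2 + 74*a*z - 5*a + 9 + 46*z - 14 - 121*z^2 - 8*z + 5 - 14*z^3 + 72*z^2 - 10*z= -18*a^3 + 10*a^2 + 8*a - 14*z^3 + z^2*(-137*a - 49) + z*(-101*a^2 + 21*a + 28)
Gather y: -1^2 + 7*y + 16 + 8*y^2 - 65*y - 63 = 8*y^2 - 58*y - 48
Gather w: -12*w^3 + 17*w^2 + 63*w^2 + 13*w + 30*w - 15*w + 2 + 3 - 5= -12*w^3 + 80*w^2 + 28*w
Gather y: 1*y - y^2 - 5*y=-y^2 - 4*y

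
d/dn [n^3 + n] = 3*n^2 + 1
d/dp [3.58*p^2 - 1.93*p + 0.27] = 7.16*p - 1.93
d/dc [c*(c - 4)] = 2*c - 4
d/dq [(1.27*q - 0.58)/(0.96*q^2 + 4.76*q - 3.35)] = (-1.2192*q^2 + 1.1136*q - 1.4937)/(0.9216*q^4 + 9.1392*q^3 + 16.2256*q^2 - 31.892*q + 11.2225)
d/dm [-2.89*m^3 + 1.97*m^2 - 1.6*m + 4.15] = -8.67*m^2 + 3.94*m - 1.6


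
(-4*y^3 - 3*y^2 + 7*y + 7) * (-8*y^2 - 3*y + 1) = 32*y^5 + 36*y^4 - 51*y^3 - 80*y^2 - 14*y + 7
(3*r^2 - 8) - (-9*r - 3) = 3*r^2 + 9*r - 5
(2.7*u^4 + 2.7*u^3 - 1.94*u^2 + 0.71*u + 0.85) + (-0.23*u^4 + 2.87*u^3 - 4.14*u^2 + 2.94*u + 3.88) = 2.47*u^4 + 5.57*u^3 - 6.08*u^2 + 3.65*u + 4.73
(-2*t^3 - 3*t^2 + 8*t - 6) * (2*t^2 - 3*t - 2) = -4*t^5 + 29*t^3 - 30*t^2 + 2*t + 12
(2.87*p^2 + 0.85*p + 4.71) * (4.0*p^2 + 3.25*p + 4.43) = 11.48*p^4 + 12.7275*p^3 + 34.3166*p^2 + 19.073*p + 20.8653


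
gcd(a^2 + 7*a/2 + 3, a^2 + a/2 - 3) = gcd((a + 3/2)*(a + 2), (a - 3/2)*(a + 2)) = a + 2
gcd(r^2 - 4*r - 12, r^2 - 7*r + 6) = r - 6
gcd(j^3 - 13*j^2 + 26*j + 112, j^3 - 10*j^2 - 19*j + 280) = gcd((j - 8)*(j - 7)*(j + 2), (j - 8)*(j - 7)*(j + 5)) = j^2 - 15*j + 56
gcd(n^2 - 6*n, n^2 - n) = n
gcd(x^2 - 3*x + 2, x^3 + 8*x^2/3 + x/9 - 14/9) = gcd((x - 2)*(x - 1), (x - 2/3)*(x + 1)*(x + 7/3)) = 1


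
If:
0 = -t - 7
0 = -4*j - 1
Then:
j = -1/4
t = -7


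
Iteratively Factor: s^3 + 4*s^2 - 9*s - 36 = (s + 3)*(s^2 + s - 12) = (s - 3)*(s + 3)*(s + 4)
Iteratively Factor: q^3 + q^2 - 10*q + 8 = (q + 4)*(q^2 - 3*q + 2) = (q - 1)*(q + 4)*(q - 2)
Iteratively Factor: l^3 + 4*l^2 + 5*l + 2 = (l + 1)*(l^2 + 3*l + 2) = (l + 1)*(l + 2)*(l + 1)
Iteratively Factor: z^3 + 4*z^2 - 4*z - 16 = (z + 2)*(z^2 + 2*z - 8) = (z + 2)*(z + 4)*(z - 2)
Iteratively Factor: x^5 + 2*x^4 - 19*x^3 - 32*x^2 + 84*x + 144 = (x + 2)*(x^4 - 19*x^2 + 6*x + 72) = (x + 2)*(x + 4)*(x^3 - 4*x^2 - 3*x + 18) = (x - 3)*(x + 2)*(x + 4)*(x^2 - x - 6) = (x - 3)*(x + 2)^2*(x + 4)*(x - 3)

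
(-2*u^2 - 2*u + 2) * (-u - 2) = 2*u^3 + 6*u^2 + 2*u - 4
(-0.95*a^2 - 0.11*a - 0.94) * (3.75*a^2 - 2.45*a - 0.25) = -3.5625*a^4 + 1.915*a^3 - 3.018*a^2 + 2.3305*a + 0.235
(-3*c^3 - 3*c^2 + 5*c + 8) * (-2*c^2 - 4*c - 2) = 6*c^5 + 18*c^4 + 8*c^3 - 30*c^2 - 42*c - 16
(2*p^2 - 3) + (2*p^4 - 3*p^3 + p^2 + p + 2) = 2*p^4 - 3*p^3 + 3*p^2 + p - 1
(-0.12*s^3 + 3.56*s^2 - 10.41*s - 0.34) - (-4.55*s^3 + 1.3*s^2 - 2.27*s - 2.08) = 4.43*s^3 + 2.26*s^2 - 8.14*s + 1.74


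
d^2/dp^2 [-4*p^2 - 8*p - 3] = -8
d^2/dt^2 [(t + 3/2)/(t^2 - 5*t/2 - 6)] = 2/(t^3 - 12*t^2 + 48*t - 64)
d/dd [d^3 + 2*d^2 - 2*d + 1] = 3*d^2 + 4*d - 2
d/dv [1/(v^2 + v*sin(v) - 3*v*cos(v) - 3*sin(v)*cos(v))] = (-3*v*sin(v) - v*cos(v) - 2*v - sin(v) + 3*cos(v) + 3*cos(2*v))/((v + sin(v))^2*(v - 3*cos(v))^2)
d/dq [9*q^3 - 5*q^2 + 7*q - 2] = 27*q^2 - 10*q + 7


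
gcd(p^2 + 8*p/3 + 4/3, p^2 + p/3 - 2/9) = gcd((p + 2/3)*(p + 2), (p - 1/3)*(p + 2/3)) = p + 2/3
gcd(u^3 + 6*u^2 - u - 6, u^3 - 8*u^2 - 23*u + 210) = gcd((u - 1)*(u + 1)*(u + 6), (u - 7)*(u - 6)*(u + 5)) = 1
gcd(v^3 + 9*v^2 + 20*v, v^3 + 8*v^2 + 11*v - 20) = v^2 + 9*v + 20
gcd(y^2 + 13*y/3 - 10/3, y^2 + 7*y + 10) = y + 5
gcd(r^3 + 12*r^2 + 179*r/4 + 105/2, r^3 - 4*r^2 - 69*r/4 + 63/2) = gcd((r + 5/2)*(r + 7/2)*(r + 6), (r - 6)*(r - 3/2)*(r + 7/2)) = r + 7/2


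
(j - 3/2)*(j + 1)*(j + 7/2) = j^3 + 3*j^2 - 13*j/4 - 21/4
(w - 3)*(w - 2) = w^2 - 5*w + 6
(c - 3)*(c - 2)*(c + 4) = c^3 - c^2 - 14*c + 24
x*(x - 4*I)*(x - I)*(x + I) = x^4 - 4*I*x^3 + x^2 - 4*I*x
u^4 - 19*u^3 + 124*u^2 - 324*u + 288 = (u - 8)*(u - 6)*(u - 3)*(u - 2)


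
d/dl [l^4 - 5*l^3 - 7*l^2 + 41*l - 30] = 4*l^3 - 15*l^2 - 14*l + 41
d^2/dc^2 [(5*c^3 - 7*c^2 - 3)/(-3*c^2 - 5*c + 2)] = 2*(-260*c^3 + 357*c^2 + 75*c + 121)/(27*c^6 + 135*c^5 + 171*c^4 - 55*c^3 - 114*c^2 + 60*c - 8)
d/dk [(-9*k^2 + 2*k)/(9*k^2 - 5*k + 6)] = 3*(9*k^2 - 36*k + 4)/(81*k^4 - 90*k^3 + 133*k^2 - 60*k + 36)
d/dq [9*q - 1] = 9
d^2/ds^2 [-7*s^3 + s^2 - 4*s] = 2 - 42*s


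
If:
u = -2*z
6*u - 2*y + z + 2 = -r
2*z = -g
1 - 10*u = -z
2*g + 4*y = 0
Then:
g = 2/21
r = -55/21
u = 2/21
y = -1/21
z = -1/21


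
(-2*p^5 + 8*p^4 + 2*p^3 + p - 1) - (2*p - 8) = -2*p^5 + 8*p^4 + 2*p^3 - p + 7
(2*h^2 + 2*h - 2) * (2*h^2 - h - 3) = 4*h^4 + 2*h^3 - 12*h^2 - 4*h + 6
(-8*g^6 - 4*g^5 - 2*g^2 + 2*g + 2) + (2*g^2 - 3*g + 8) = -8*g^6 - 4*g^5 - g + 10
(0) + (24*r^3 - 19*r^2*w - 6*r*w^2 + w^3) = 24*r^3 - 19*r^2*w - 6*r*w^2 + w^3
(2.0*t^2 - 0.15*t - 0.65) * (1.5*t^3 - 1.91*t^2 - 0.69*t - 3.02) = 3.0*t^5 - 4.045*t^4 - 2.0685*t^3 - 4.695*t^2 + 0.9015*t + 1.963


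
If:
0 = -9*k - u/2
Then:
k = -u/18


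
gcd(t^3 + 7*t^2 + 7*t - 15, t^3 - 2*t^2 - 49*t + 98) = 1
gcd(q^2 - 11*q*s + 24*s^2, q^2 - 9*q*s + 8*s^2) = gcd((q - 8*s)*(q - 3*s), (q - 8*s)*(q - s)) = q - 8*s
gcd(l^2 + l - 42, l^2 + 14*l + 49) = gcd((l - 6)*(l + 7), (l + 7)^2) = l + 7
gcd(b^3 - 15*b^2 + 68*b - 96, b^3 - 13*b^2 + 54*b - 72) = b^2 - 7*b + 12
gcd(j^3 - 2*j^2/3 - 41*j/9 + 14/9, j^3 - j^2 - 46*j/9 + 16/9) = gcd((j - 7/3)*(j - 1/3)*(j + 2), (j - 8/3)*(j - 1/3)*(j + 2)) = j^2 + 5*j/3 - 2/3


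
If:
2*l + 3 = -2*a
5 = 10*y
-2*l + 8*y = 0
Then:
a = -7/2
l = 2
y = 1/2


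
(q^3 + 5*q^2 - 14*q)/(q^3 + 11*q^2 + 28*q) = (q - 2)/(q + 4)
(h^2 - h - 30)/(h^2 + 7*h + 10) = (h - 6)/(h + 2)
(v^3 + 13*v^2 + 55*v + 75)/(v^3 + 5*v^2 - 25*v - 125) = (v + 3)/(v - 5)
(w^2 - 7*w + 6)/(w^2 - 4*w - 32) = (-w^2 + 7*w - 6)/(-w^2 + 4*w + 32)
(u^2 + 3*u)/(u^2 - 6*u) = (u + 3)/(u - 6)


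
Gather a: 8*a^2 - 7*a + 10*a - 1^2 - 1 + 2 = 8*a^2 + 3*a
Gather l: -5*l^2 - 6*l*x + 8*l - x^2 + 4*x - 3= -5*l^2 + l*(8 - 6*x) - x^2 + 4*x - 3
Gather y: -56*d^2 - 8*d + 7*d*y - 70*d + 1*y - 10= -56*d^2 - 78*d + y*(7*d + 1) - 10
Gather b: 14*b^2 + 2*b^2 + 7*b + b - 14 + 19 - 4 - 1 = 16*b^2 + 8*b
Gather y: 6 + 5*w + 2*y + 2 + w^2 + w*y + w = w^2 + 6*w + y*(w + 2) + 8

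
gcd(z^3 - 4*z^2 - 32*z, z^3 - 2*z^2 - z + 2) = 1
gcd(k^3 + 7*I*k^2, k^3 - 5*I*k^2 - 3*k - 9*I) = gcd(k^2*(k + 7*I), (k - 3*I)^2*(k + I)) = 1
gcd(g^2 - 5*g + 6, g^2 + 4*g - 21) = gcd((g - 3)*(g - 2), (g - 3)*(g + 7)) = g - 3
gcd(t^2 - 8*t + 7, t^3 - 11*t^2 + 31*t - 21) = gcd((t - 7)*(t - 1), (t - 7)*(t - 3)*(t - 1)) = t^2 - 8*t + 7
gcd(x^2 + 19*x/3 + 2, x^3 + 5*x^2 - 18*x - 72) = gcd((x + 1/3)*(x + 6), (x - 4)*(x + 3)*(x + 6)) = x + 6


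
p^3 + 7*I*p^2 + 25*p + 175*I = (p - 5*I)*(p + 5*I)*(p + 7*I)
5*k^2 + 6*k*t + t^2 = (k + t)*(5*k + t)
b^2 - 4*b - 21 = (b - 7)*(b + 3)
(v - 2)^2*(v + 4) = v^3 - 12*v + 16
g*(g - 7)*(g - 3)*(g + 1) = g^4 - 9*g^3 + 11*g^2 + 21*g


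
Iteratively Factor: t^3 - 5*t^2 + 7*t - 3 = (t - 3)*(t^2 - 2*t + 1) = (t - 3)*(t - 1)*(t - 1)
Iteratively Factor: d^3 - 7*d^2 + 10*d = (d - 2)*(d^2 - 5*d) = d*(d - 2)*(d - 5)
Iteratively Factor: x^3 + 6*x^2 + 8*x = (x + 4)*(x^2 + 2*x) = x*(x + 4)*(x + 2)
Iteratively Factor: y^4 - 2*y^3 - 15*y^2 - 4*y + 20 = (y + 2)*(y^3 - 4*y^2 - 7*y + 10) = (y - 5)*(y + 2)*(y^2 + y - 2) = (y - 5)*(y + 2)^2*(y - 1)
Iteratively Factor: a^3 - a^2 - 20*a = (a + 4)*(a^2 - 5*a) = (a - 5)*(a + 4)*(a)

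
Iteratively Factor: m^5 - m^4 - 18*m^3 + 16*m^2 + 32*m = (m + 4)*(m^4 - 5*m^3 + 2*m^2 + 8*m) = (m - 4)*(m + 4)*(m^3 - m^2 - 2*m) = m*(m - 4)*(m + 4)*(m^2 - m - 2) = m*(m - 4)*(m + 1)*(m + 4)*(m - 2)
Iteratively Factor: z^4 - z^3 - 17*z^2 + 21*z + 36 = (z + 1)*(z^3 - 2*z^2 - 15*z + 36) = (z - 3)*(z + 1)*(z^2 + z - 12) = (z - 3)*(z + 1)*(z + 4)*(z - 3)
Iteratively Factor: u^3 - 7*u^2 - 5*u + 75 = (u + 3)*(u^2 - 10*u + 25) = (u - 5)*(u + 3)*(u - 5)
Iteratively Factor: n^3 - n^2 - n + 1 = (n + 1)*(n^2 - 2*n + 1) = (n - 1)*(n + 1)*(n - 1)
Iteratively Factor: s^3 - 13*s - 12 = (s - 4)*(s^2 + 4*s + 3) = (s - 4)*(s + 1)*(s + 3)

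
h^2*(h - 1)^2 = h^4 - 2*h^3 + h^2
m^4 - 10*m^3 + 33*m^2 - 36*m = m*(m - 4)*(m - 3)^2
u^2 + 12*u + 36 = (u + 6)^2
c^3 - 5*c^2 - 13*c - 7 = (c - 7)*(c + 1)^2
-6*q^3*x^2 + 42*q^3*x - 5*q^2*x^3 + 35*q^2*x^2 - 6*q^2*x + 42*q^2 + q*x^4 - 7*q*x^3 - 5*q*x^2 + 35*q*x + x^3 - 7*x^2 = (-6*q + x)*(q + x)*(x - 7)*(q*x + 1)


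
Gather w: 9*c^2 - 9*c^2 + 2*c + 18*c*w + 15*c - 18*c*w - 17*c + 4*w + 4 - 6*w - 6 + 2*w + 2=0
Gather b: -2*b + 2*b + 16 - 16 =0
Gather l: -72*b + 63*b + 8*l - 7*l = -9*b + l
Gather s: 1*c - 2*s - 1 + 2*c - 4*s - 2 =3*c - 6*s - 3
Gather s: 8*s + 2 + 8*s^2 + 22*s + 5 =8*s^2 + 30*s + 7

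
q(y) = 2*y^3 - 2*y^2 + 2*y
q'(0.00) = 2.00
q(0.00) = 0.00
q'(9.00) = 452.00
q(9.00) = 1314.00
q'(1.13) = 5.14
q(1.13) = 2.59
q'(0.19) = 1.46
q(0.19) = 0.32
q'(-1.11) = 13.83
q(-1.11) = -7.42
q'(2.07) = 19.43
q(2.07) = 13.31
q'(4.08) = 85.56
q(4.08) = 110.70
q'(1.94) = 16.82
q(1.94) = 10.96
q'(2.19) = 22.02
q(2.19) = 15.79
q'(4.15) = 88.74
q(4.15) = 116.80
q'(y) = 6*y^2 - 4*y + 2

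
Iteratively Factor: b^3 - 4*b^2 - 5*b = (b - 5)*(b^2 + b) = (b - 5)*(b + 1)*(b)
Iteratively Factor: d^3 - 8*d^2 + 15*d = (d - 5)*(d^2 - 3*d) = d*(d - 5)*(d - 3)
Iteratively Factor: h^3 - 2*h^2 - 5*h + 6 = (h - 3)*(h^2 + h - 2) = (h - 3)*(h + 2)*(h - 1)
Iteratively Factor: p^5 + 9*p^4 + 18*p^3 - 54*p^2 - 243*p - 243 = (p + 3)*(p^4 + 6*p^3 - 54*p - 81) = (p + 3)^2*(p^3 + 3*p^2 - 9*p - 27) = (p + 3)^3*(p^2 - 9) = (p - 3)*(p + 3)^3*(p + 3)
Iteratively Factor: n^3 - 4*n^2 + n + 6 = (n - 3)*(n^2 - n - 2) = (n - 3)*(n - 2)*(n + 1)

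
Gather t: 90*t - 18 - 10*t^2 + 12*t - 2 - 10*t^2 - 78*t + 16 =-20*t^2 + 24*t - 4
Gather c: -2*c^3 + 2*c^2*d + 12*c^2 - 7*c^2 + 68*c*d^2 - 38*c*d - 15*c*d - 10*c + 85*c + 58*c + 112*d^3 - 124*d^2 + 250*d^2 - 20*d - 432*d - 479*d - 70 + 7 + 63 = -2*c^3 + c^2*(2*d + 5) + c*(68*d^2 - 53*d + 133) + 112*d^3 + 126*d^2 - 931*d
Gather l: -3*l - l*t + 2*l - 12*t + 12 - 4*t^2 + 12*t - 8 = l*(-t - 1) - 4*t^2 + 4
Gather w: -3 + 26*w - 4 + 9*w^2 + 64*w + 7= 9*w^2 + 90*w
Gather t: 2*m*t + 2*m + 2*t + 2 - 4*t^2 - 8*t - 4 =2*m - 4*t^2 + t*(2*m - 6) - 2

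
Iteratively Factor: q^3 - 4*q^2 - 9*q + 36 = (q - 3)*(q^2 - q - 12) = (q - 3)*(q + 3)*(q - 4)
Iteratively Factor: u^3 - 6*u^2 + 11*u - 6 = (u - 3)*(u^2 - 3*u + 2) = (u - 3)*(u - 2)*(u - 1)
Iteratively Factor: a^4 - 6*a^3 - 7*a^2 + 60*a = (a)*(a^3 - 6*a^2 - 7*a + 60) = a*(a + 3)*(a^2 - 9*a + 20) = a*(a - 5)*(a + 3)*(a - 4)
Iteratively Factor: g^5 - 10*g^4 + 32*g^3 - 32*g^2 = (g - 4)*(g^4 - 6*g^3 + 8*g^2) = g*(g - 4)*(g^3 - 6*g^2 + 8*g) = g^2*(g - 4)*(g^2 - 6*g + 8) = g^2*(g - 4)^2*(g - 2)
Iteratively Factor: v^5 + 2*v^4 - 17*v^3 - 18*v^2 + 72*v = (v)*(v^4 + 2*v^3 - 17*v^2 - 18*v + 72) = v*(v + 3)*(v^3 - v^2 - 14*v + 24) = v*(v - 2)*(v + 3)*(v^2 + v - 12) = v*(v - 2)*(v + 3)*(v + 4)*(v - 3)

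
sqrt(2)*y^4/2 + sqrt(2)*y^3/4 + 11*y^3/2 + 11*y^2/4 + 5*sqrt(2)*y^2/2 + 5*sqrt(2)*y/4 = y*(y + 1/2)*(y + 5*sqrt(2))*(sqrt(2)*y/2 + 1/2)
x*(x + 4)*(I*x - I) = I*x^3 + 3*I*x^2 - 4*I*x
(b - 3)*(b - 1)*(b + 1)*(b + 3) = b^4 - 10*b^2 + 9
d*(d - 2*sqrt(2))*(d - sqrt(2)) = d^3 - 3*sqrt(2)*d^2 + 4*d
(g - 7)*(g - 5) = g^2 - 12*g + 35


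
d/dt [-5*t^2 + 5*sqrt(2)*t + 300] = -10*t + 5*sqrt(2)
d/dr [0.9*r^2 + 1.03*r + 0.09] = 1.8*r + 1.03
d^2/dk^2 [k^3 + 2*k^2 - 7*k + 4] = 6*k + 4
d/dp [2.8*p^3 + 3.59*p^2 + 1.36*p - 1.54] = 8.4*p^2 + 7.18*p + 1.36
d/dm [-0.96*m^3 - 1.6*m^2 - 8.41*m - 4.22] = -2.88*m^2 - 3.2*m - 8.41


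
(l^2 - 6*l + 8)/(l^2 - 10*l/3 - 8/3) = 3*(l - 2)/(3*l + 2)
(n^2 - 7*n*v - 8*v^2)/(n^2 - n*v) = (n^2 - 7*n*v - 8*v^2)/(n*(n - v))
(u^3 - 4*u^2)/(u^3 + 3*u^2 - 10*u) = u*(u - 4)/(u^2 + 3*u - 10)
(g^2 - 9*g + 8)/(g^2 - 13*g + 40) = (g - 1)/(g - 5)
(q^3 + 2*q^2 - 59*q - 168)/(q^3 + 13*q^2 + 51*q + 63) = (q - 8)/(q + 3)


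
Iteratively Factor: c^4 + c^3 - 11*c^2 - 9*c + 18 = (c + 3)*(c^3 - 2*c^2 - 5*c + 6) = (c - 3)*(c + 3)*(c^2 + c - 2) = (c - 3)*(c - 1)*(c + 3)*(c + 2)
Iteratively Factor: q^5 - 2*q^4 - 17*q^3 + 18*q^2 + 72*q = (q + 2)*(q^4 - 4*q^3 - 9*q^2 + 36*q) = q*(q + 2)*(q^3 - 4*q^2 - 9*q + 36) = q*(q - 4)*(q + 2)*(q^2 - 9) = q*(q - 4)*(q + 2)*(q + 3)*(q - 3)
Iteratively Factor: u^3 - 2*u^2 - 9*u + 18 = (u + 3)*(u^2 - 5*u + 6) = (u - 3)*(u + 3)*(u - 2)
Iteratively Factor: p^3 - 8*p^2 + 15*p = (p)*(p^2 - 8*p + 15) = p*(p - 5)*(p - 3)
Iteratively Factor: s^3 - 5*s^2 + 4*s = (s - 1)*(s^2 - 4*s) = (s - 4)*(s - 1)*(s)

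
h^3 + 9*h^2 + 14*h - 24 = (h - 1)*(h + 4)*(h + 6)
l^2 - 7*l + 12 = (l - 4)*(l - 3)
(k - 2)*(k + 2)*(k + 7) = k^3 + 7*k^2 - 4*k - 28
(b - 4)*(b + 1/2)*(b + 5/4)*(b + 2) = b^4 - b^3/4 - 87*b^2/8 - 61*b/4 - 5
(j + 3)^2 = j^2 + 6*j + 9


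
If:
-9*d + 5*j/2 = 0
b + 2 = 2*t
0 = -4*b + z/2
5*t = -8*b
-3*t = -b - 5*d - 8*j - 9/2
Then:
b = -10/21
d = -365/7098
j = -219/1183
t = 16/21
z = -80/21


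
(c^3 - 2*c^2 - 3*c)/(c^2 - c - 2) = c*(c - 3)/(c - 2)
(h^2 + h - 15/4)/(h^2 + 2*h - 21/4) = (2*h + 5)/(2*h + 7)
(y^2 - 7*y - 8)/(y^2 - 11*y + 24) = (y + 1)/(y - 3)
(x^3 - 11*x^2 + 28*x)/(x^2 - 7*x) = x - 4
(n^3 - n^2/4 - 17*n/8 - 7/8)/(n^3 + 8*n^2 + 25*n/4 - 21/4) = (8*n^3 - 2*n^2 - 17*n - 7)/(2*(4*n^3 + 32*n^2 + 25*n - 21))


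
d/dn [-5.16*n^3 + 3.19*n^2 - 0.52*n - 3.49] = -15.48*n^2 + 6.38*n - 0.52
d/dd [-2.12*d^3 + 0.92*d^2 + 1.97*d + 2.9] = -6.36*d^2 + 1.84*d + 1.97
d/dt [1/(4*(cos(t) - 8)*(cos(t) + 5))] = (2*cos(t) - 3)*sin(t)/(4*(cos(t) - 8)^2*(cos(t) + 5)^2)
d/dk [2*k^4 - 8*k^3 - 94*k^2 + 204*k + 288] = 8*k^3 - 24*k^2 - 188*k + 204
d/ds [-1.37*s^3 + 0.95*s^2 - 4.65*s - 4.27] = -4.11*s^2 + 1.9*s - 4.65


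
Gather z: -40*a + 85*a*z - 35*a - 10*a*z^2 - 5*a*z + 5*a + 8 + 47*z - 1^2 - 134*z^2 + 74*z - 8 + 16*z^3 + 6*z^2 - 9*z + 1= -70*a + 16*z^3 + z^2*(-10*a - 128) + z*(80*a + 112)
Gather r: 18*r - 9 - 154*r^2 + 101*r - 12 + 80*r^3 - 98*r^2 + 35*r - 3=80*r^3 - 252*r^2 + 154*r - 24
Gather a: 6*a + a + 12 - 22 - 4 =7*a - 14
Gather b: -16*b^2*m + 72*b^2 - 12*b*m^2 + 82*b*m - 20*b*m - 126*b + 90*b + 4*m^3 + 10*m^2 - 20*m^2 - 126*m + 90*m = b^2*(72 - 16*m) + b*(-12*m^2 + 62*m - 36) + 4*m^3 - 10*m^2 - 36*m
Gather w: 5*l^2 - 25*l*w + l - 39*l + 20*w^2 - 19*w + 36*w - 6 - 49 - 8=5*l^2 - 38*l + 20*w^2 + w*(17 - 25*l) - 63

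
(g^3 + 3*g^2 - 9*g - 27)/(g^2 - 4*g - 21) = (g^2 - 9)/(g - 7)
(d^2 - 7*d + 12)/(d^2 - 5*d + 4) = (d - 3)/(d - 1)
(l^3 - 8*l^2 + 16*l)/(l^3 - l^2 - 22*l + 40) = l*(l - 4)/(l^2 + 3*l - 10)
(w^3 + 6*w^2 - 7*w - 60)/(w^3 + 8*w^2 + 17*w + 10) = (w^2 + w - 12)/(w^2 + 3*w + 2)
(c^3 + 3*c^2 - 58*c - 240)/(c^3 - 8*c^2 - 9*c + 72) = (c^2 + 11*c + 30)/(c^2 - 9)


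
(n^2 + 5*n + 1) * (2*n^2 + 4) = 2*n^4 + 10*n^3 + 6*n^2 + 20*n + 4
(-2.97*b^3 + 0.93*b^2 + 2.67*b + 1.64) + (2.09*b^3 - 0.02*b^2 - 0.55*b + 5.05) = -0.88*b^3 + 0.91*b^2 + 2.12*b + 6.69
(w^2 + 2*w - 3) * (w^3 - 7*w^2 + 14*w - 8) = w^5 - 5*w^4 - 3*w^3 + 41*w^2 - 58*w + 24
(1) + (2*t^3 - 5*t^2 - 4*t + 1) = 2*t^3 - 5*t^2 - 4*t + 2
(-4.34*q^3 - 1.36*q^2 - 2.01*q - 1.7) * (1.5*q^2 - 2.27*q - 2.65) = -6.51*q^5 + 7.8118*q^4 + 11.5732*q^3 + 5.6167*q^2 + 9.1855*q + 4.505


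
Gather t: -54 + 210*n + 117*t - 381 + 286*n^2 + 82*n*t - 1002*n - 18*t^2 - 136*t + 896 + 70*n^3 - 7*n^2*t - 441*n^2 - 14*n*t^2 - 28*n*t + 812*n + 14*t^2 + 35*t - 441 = 70*n^3 - 155*n^2 + 20*n + t^2*(-14*n - 4) + t*(-7*n^2 + 54*n + 16) + 20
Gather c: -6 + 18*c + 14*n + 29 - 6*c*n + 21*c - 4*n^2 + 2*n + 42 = c*(39 - 6*n) - 4*n^2 + 16*n + 65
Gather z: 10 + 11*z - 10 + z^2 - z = z^2 + 10*z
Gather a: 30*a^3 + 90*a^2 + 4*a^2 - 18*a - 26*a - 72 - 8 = 30*a^3 + 94*a^2 - 44*a - 80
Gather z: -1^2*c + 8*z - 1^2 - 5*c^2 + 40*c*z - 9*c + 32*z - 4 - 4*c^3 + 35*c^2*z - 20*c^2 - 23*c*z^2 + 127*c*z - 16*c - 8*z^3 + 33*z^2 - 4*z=-4*c^3 - 25*c^2 - 26*c - 8*z^3 + z^2*(33 - 23*c) + z*(35*c^2 + 167*c + 36) - 5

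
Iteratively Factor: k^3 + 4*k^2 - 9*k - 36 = (k - 3)*(k^2 + 7*k + 12) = (k - 3)*(k + 4)*(k + 3)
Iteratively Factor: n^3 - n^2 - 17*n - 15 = (n + 3)*(n^2 - 4*n - 5) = (n - 5)*(n + 3)*(n + 1)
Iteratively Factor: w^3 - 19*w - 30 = (w - 5)*(w^2 + 5*w + 6) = (w - 5)*(w + 3)*(w + 2)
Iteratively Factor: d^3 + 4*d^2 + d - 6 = (d + 3)*(d^2 + d - 2) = (d + 2)*(d + 3)*(d - 1)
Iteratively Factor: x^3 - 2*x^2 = (x)*(x^2 - 2*x) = x^2*(x - 2)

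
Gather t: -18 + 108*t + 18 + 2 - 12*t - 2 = 96*t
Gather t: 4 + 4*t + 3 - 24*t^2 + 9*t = -24*t^2 + 13*t + 7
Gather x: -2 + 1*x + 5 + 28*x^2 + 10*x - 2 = 28*x^2 + 11*x + 1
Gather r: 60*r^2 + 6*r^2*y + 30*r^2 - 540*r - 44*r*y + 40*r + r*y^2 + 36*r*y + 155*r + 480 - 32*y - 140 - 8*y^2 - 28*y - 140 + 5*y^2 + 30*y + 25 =r^2*(6*y + 90) + r*(y^2 - 8*y - 345) - 3*y^2 - 30*y + 225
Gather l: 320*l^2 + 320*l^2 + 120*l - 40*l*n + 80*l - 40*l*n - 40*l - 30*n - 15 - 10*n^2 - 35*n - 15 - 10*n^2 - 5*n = 640*l^2 + l*(160 - 80*n) - 20*n^2 - 70*n - 30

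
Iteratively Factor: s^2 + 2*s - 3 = (s - 1)*(s + 3)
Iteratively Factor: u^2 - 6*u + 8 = (u - 2)*(u - 4)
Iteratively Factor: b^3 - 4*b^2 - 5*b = (b + 1)*(b^2 - 5*b) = (b - 5)*(b + 1)*(b)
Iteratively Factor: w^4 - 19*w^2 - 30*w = (w + 2)*(w^3 - 2*w^2 - 15*w) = (w - 5)*(w + 2)*(w^2 + 3*w) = (w - 5)*(w + 2)*(w + 3)*(w)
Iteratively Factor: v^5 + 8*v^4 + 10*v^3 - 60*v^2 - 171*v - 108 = (v + 3)*(v^4 + 5*v^3 - 5*v^2 - 45*v - 36) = (v + 3)^2*(v^3 + 2*v^2 - 11*v - 12) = (v + 1)*(v + 3)^2*(v^2 + v - 12) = (v + 1)*(v + 3)^2*(v + 4)*(v - 3)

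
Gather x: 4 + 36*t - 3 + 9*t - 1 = 45*t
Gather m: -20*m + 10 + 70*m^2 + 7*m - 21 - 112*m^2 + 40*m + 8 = -42*m^2 + 27*m - 3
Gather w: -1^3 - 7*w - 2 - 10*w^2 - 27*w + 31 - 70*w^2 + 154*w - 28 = -80*w^2 + 120*w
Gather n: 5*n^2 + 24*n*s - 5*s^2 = 5*n^2 + 24*n*s - 5*s^2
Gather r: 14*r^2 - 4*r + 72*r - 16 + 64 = 14*r^2 + 68*r + 48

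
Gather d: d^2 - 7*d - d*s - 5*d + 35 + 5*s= d^2 + d*(-s - 12) + 5*s + 35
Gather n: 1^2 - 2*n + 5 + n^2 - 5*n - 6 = n^2 - 7*n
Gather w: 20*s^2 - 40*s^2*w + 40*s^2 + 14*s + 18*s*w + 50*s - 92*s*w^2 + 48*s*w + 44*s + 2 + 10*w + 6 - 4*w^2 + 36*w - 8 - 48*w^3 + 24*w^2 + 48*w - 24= 60*s^2 + 108*s - 48*w^3 + w^2*(20 - 92*s) + w*(-40*s^2 + 66*s + 94) - 24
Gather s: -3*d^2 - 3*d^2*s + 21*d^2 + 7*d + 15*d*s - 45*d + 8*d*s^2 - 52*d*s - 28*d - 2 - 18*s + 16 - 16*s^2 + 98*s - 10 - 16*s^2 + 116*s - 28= 18*d^2 - 66*d + s^2*(8*d - 32) + s*(-3*d^2 - 37*d + 196) - 24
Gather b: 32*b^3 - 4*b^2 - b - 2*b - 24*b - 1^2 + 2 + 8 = 32*b^3 - 4*b^2 - 27*b + 9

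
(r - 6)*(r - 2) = r^2 - 8*r + 12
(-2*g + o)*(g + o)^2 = -2*g^3 - 3*g^2*o + o^3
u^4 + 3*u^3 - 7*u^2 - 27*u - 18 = (u - 3)*(u + 1)*(u + 2)*(u + 3)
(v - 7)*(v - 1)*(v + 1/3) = v^3 - 23*v^2/3 + 13*v/3 + 7/3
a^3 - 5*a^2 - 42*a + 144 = (a - 8)*(a - 3)*(a + 6)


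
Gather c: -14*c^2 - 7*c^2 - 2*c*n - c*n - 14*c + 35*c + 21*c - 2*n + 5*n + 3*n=-21*c^2 + c*(42 - 3*n) + 6*n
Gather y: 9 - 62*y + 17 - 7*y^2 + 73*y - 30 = -7*y^2 + 11*y - 4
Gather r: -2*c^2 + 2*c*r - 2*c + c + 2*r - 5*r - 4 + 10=-2*c^2 - c + r*(2*c - 3) + 6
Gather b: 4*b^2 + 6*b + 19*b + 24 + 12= 4*b^2 + 25*b + 36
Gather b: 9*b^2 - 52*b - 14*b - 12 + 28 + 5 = 9*b^2 - 66*b + 21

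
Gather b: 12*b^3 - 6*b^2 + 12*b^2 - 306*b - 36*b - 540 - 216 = 12*b^3 + 6*b^2 - 342*b - 756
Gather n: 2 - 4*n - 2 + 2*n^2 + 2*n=2*n^2 - 2*n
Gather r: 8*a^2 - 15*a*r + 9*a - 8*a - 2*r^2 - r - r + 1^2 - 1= 8*a^2 + a - 2*r^2 + r*(-15*a - 2)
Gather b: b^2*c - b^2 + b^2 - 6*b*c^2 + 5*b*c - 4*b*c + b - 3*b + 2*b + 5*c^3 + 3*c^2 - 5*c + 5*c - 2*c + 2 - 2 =b^2*c + b*(-6*c^2 + c) + 5*c^3 + 3*c^2 - 2*c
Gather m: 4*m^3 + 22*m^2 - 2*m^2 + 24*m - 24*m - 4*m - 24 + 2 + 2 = 4*m^3 + 20*m^2 - 4*m - 20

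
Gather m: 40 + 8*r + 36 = 8*r + 76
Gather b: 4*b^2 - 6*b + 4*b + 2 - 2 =4*b^2 - 2*b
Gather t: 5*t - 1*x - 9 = 5*t - x - 9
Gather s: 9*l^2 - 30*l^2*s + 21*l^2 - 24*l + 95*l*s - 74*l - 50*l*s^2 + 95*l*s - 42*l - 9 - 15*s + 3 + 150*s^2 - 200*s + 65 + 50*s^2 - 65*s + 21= 30*l^2 - 140*l + s^2*(200 - 50*l) + s*(-30*l^2 + 190*l - 280) + 80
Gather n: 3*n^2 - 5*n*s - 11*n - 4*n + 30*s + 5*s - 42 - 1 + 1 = 3*n^2 + n*(-5*s - 15) + 35*s - 42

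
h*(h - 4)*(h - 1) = h^3 - 5*h^2 + 4*h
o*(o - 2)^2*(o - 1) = o^4 - 5*o^3 + 8*o^2 - 4*o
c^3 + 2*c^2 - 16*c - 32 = (c - 4)*(c + 2)*(c + 4)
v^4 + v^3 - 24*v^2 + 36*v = v*(v - 3)*(v - 2)*(v + 6)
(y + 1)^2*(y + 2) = y^3 + 4*y^2 + 5*y + 2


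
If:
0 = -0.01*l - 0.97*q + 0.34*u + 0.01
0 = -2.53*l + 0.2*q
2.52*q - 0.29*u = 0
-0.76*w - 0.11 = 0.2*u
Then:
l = -0.00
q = -0.01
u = -0.04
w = -0.13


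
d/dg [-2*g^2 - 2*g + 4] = -4*g - 2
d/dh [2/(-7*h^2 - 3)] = 28*h/(7*h^2 + 3)^2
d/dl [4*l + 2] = 4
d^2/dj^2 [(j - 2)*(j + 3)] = 2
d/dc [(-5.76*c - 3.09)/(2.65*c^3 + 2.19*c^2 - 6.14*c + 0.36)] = (30.528*c^3 + 37.1799*c^2 + 13.5342*c - 21.0462)/(7.0225*c^6 + 11.607*c^5 - 27.7459*c^4 - 24.9852*c^3 + 39.2764*c^2 - 4.4208*c + 0.1296)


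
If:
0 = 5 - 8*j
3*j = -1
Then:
No Solution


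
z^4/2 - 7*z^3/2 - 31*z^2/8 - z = z*(z/2 + 1/4)*(z - 8)*(z + 1/2)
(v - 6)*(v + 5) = v^2 - v - 30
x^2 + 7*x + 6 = (x + 1)*(x + 6)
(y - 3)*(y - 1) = y^2 - 4*y + 3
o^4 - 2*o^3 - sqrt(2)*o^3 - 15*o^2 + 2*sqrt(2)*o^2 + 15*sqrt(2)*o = o*(o - 5)*(o + 3)*(o - sqrt(2))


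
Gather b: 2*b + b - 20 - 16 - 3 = 3*b - 39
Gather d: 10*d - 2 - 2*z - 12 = 10*d - 2*z - 14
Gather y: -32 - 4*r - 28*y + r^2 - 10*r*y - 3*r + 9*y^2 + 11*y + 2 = r^2 - 7*r + 9*y^2 + y*(-10*r - 17) - 30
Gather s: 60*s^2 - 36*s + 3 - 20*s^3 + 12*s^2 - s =-20*s^3 + 72*s^2 - 37*s + 3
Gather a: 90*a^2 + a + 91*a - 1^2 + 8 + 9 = 90*a^2 + 92*a + 16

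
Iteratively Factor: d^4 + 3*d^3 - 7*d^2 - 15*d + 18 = (d - 2)*(d^3 + 5*d^2 + 3*d - 9) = (d - 2)*(d - 1)*(d^2 + 6*d + 9) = (d - 2)*(d - 1)*(d + 3)*(d + 3)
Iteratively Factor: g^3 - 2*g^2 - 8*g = (g)*(g^2 - 2*g - 8) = g*(g - 4)*(g + 2)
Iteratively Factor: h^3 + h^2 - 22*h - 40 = (h + 4)*(h^2 - 3*h - 10) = (h - 5)*(h + 4)*(h + 2)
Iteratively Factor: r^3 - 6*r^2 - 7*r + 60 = (r - 4)*(r^2 - 2*r - 15) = (r - 5)*(r - 4)*(r + 3)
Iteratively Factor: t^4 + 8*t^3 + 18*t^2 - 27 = (t + 3)*(t^3 + 5*t^2 + 3*t - 9) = (t + 3)^2*(t^2 + 2*t - 3) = (t + 3)^3*(t - 1)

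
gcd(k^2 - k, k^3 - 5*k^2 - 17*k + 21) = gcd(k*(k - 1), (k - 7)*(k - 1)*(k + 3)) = k - 1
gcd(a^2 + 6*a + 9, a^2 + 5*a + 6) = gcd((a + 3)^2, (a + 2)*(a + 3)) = a + 3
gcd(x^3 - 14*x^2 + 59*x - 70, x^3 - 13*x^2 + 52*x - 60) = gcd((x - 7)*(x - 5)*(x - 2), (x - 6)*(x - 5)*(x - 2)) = x^2 - 7*x + 10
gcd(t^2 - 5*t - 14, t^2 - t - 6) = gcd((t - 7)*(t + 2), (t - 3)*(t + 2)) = t + 2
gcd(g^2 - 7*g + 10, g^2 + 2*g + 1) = 1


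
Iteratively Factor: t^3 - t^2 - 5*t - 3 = (t - 3)*(t^2 + 2*t + 1) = (t - 3)*(t + 1)*(t + 1)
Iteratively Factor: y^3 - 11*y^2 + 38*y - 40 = (y - 4)*(y^2 - 7*y + 10) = (y - 5)*(y - 4)*(y - 2)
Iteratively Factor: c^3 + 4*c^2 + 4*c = (c)*(c^2 + 4*c + 4) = c*(c + 2)*(c + 2)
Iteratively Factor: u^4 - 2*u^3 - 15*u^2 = (u - 5)*(u^3 + 3*u^2) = u*(u - 5)*(u^2 + 3*u) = u^2*(u - 5)*(u + 3)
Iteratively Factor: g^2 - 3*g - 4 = (g + 1)*(g - 4)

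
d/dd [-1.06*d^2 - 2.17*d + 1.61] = -2.12*d - 2.17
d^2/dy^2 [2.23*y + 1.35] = 0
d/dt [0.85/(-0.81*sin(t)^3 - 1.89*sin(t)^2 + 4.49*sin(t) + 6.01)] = (2.0655*sin(t)^2 + 3.213*sin(t) - 3.8165)*cos(t)/(0.81*sin(t)^3 + 1.89*sin(t)^2 - 4.49*sin(t) - 6.01)^2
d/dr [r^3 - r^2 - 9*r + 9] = 3*r^2 - 2*r - 9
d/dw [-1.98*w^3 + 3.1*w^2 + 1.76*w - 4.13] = -5.94*w^2 + 6.2*w + 1.76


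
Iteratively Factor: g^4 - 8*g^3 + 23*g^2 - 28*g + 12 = (g - 3)*(g^3 - 5*g^2 + 8*g - 4) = (g - 3)*(g - 2)*(g^2 - 3*g + 2) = (g - 3)*(g - 2)^2*(g - 1)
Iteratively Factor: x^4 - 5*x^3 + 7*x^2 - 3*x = (x - 1)*(x^3 - 4*x^2 + 3*x) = (x - 3)*(x - 1)*(x^2 - x) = (x - 3)*(x - 1)^2*(x)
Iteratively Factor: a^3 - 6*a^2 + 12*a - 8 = (a - 2)*(a^2 - 4*a + 4) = (a - 2)^2*(a - 2)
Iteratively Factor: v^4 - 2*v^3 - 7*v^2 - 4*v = (v + 1)*(v^3 - 3*v^2 - 4*v) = v*(v + 1)*(v^2 - 3*v - 4) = v*(v - 4)*(v + 1)*(v + 1)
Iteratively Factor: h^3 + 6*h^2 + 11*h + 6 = (h + 1)*(h^2 + 5*h + 6) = (h + 1)*(h + 2)*(h + 3)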